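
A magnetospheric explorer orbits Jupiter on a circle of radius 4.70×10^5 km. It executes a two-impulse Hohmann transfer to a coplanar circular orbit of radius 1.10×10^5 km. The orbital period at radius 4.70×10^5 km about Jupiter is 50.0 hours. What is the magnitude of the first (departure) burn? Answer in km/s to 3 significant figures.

From Kepler's third law T² = 4π²r³/μ at r = 4.70×10^5 km, T = 50.0 hours = 50.0 × 3600 s = 1.800×10^5 s: μ = 4π²r³/T² = 1.26505×10^8 km³/s².
Semi-major axis of the transfer orbit: a_t = (4.700×10^5 + 1.100×10^5)/2 = 2.900×10^5 km.
On the circular orbit at r = 4.700×10^5 km, v_c = √(μ/r) = 16.406 km/s.
Vis-viva on the transfer ellipse at r = 4.700×10^5 km gives v_t = √[μ(2/r − 1/a_t)] = 10.104 km/s.
Δv₁ = |v_t − v_c| = |10.104 − 16.406| = 6.302 km/s.

Δv₁ = 6.30 km/s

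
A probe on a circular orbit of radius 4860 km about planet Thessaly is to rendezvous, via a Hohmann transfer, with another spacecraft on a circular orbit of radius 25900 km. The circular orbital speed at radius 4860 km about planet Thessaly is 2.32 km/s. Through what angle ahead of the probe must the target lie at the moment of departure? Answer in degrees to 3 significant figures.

From the circular-orbit relation v² = μ/r at r = 4860 km: μ = v²r = (2.32)² × 4860 = 26158.5 km³/s².
The Hohmann ellipse has a_t = (r₁ + r₂)/2 = 15380 km.
The half-period of the transfer ellipse is t = π√(a_t³/μ) = 37049 s.
The target's mean motion on its circular orbit is ω₂ = √(μ/r₂³) = 3.8802×10^-5 rad/s.
Angle swept by the target during transfer: ω₂·t = 1.4376 rad = 82.37°.
Arrival is 180° from departure on the ellipse, so φ = 180° − 82.37° = 97.6°.

φ = 97.6°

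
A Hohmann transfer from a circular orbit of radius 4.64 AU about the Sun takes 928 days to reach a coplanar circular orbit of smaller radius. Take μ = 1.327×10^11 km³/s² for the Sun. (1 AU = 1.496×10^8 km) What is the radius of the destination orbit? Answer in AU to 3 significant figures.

r₂ = 1.27 AU

In km: r₁ = 4.64 × 1.496×10^8 = 6.94144×10^8 km.
Transfer time t = 928 days = 8.01792×10^7 s, and t = π√(a_t³/μ).
So a_t = (μ t²/π²)^(1/3) = (1.327×10^11 × (8.01792×10^7)² / π²)^(1/3) = 4.4215×10^8 km.
Since a_t = (r₁ + r₂)/2, r₂ = 2a_t − r₁ = 2×4.4215×10^8 − 6.94144×10^8 = 1.90156×10^8 km.
In AU: r₂ = 1.90156×10^8 / 1.496×10^8 = 1.27 AU.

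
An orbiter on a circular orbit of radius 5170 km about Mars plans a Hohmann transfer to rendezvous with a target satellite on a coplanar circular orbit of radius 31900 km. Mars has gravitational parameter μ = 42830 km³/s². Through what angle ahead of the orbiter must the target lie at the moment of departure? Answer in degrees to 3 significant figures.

φ = 100°

The Hohmann ellipse has a_t = (r₁ + r₂)/2 = 18535 km.
The half-period of the transfer ellipse is t = π√(a_t³/μ) = 38310 s.
Target angular speed ω₂ = √(μ/r₂³) = 3.632×10^-5 rad/s.
Angle swept by the target during transfer: ω₂·t = 1.3914 rad = 79.72°.
The orbiter traverses 180° on the transfer ellipse, so the target must lead by 180° − 79.72° = 100°.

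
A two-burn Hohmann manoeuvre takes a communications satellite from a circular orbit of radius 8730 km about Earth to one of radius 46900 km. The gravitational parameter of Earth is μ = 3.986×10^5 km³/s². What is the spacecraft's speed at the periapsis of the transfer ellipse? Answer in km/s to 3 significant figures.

Semi-major axis of the transfer orbit: a_t = (8730 + 46900)/2 = 27815 km.
The periapsis of the transfer ellipse is at r = 8730 km.
Vis-viva: v = √[μ(2/r − 1/a_t)] = √[3.986×10^5 × (2/8730 − 1/27815)] = 8.774 km/s.

v = 8.77 km/s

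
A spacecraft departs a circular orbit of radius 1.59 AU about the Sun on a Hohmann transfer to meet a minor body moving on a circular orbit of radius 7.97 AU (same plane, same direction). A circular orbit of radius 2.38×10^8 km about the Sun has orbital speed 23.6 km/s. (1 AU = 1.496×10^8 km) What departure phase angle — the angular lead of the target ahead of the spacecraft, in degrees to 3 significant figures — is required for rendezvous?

φ = 96.4°

From the circular-orbit relation v² = μ/r at r = 2.38×10^8 km: μ = v²r = (23.6)² × 2.38×10^8 = 1.32556×10^11 km³/s².
In km: r₁ = 1.59 × 1.496×10^8 = 2.37864×10^8 km; r₂ = 7.97 × 1.496×10^8 = 1.192312×10^9 km.
The Hohmann ellipse has a_t = (r₁ + r₂)/2 = 7.15088×10^8 km.
Transfer time t = π√(a_t³/μ) = 1.650018×10^8 s.
Target angular speed ω₂ = √(μ/r₂³) = 8.843325×10^-9 rad/s.
Angle swept by the target during transfer: ω₂·t = 1.45916 rad = 83.60°.
The spacecraft traverses 180° on the transfer ellipse, so the target must lead by 180° − 83.60° = 96.4°.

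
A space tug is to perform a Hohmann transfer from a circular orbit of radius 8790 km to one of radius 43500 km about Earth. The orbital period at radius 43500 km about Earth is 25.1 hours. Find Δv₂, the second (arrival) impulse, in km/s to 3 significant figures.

From Kepler's third law T² = 4π²r³/μ at r = 43500 km, T = 25.1 hours = 25.1 × 3600 s = 90360 s: μ = 4π²r³/T² = 3.97993×10^5 km³/s².
The Hohmann ellipse has a_t = (r₁ + r₂)/2 = 26145 km.
On the circular orbit at r = 43500 km, v_c = √(μ/r) = 3.025 km/s.
Vis-viva on the transfer ellipse at r = 43500 km gives v_t = √[μ(2/r − 1/a_t)] = 1.754 km/s.
Δv₂ = |v_t − v_c| = |1.754 − 3.025| = 1.271 km/s.

Δv₂ = 1.27 km/s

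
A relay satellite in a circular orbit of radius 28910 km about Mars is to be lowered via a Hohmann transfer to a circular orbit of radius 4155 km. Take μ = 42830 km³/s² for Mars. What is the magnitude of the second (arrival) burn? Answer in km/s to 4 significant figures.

Δv₂ = 1.035 km/s

Semi-major axis of the transfer orbit: a_t = (28910 + 4155)/2 = 16532.5 km.
On the circular orbit at r = 4155 km, v_c = √(μ/r) = 3.211 km/s.
Vis-viva on the transfer ellipse at r = 4155 km gives v_t = √[μ(2/r − 1/a_t)] = 4.246 km/s.
Δv₂ = |v_t − v_c| = |4.246 − 3.211| = 1.035 km/s.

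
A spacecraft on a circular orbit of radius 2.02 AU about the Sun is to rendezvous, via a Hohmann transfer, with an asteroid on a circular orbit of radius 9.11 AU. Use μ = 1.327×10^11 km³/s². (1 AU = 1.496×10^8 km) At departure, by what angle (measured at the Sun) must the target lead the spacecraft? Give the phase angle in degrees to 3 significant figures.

In km: r₁ = 2.02 × 1.496×10^8 = 3.02192×10^8 km; r₂ = 9.11 × 1.496×10^8 = 1.362856×10^9 km.
Semi-major axis of the transfer orbit: a_t = (3.02192×10^8 + 1.362856×10^9)/2 = 8.32524×10^8 km.
The half-period of the transfer ellipse is t = π√(a_t³/μ) = 2.072×10^8 s.
The target's mean motion on its circular orbit is ω₂ = √(μ/r₂³) = 7.240×10^-9 rad/s.
Angle swept by the target during transfer: ω₂·t = 1.500 rad = 85.94°.
The spacecraft traverses 180° on the transfer ellipse, so the target must lead by 180° − 85.94° = 94.1°.

φ = 94.1°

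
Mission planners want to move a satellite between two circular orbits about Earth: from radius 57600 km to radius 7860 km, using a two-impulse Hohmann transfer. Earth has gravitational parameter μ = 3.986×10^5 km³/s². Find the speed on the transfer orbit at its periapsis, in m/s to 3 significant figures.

Semi-major axis of the transfer orbit: a_t = (57600 + 7860)/2 = 32730 km.
The periapsis of the transfer ellipse is at r = 7860 km.
From the vis-viva equation, v = √[μ(2/r − 1/a_t)] = 9.447 km/s.

v = 9450 m/s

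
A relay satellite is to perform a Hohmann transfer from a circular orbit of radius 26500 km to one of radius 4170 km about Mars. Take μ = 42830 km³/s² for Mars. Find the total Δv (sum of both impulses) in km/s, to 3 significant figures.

Transfer-ellipse semi-major axis a_t = (r₁ + r₂)/2 = (26500 + 4170)/2 = 15335 km.
Circular speed at r₁: v₁ = √(μ/r₁) = √(42830/26500) = 1.2713 km/s.
On the transfer ellipse at r₁, v² = μ(2/r − 1/a) gives v_a = √[μ(2/r₁ − 1/a_t)] = 0.66294 km/s.
First burn Δv₁ = |v_a − v₁| = 0.6084 km/s.
At r₂, v₂ = √(μ/r₂) = 3.205 km/s.
Transfer-orbit speed at r₂: v_p = √[μ(2/r₂ − 1/a_t)] = 4.213 km/s.
Second burn Δv₂ = |v₂ − v_p| = 1.008 km/s.
Δv = Δv₁ + Δv₂ = 0.6084 + 1.008 = 1.616 km/s.

Δv = 1.62 km/s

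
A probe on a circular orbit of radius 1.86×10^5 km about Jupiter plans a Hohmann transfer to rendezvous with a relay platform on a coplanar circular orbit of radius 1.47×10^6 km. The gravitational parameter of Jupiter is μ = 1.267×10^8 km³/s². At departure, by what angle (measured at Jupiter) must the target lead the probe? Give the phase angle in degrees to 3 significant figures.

Transfer-ellipse semi-major axis a_t = (r₁ + r₂)/2 = (1.860×10^5 + 1.470×10^6)/2 = 8.280×10^5 km.
The half-period of the transfer ellipse is t = π√(a_t³/μ) = 2.103×10^5 s.
The target's mean motion on its circular orbit is ω₂ = √(μ/r₂³) = 6.316×10^-6 rad/s.
Angle swept by the target during transfer: ω₂·t = 1.328 rad = 76.09°.
Arrival is 180° from departure on the ellipse, so φ = 180° − 76.09° = 104°.

φ = 104°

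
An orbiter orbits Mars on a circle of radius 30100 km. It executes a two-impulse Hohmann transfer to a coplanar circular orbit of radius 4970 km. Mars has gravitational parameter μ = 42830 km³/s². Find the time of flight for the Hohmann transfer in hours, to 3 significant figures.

t = 9.79 hours

Transfer-ellipse semi-major axis a_t = (r₁ + r₂)/2 = (30100 + 4970)/2 = 17535 km.
Half the transfer-orbit period gives t = π√(a_t³/μ) = 35250 s.
Converting: 35250 s ÷ 3600 s/hour = 9.79 hours.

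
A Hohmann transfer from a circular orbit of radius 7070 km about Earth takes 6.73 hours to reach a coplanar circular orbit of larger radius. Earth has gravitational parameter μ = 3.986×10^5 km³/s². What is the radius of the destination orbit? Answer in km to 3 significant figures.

r₂ = 50400 km

Transfer time t = 6.73 hours = 24228 s, and t = π√(a_t³/μ).
So a_t = (μ t²/π²)^(1/3) = (3.986×10^5 × (24228)² / π²)^(1/3) = 28727 km.
Since a_t = (r₁ + r₂)/2, r₂ = 2a_t − r₁ = 2×28727 − 7070 = 50384 km.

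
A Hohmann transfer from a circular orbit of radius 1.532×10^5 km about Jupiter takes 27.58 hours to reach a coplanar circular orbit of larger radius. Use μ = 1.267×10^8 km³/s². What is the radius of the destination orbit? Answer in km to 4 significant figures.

r₂ = 8.509×10^5 km

Transfer time t = 27.58 hours = 99288 s, and t = π√(a_t³/μ).
So a_t = (μ t²/π²)^(1/3) = (1.267×10^8 × (99288)² / π²)^(1/3) = 5.0206×10^5 km.
Since a_t = (r₁ + r₂)/2, r₂ = 2a_t − r₁ = 2×5.0206×10^5 − 1.532×10^5 = 8.5092×10^5 km.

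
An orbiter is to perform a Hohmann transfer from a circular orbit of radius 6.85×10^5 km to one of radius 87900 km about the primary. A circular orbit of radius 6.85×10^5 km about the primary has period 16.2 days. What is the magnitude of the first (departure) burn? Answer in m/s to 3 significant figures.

Δv₁ = 1610 m/s

From Kepler's third law T² = 4π²r³/μ at r = 6.85×10^5 km, T = 16.2 days = 16.2 × 86400 s = 1.39968×10^6 s: μ = 4π²r³/T² = 6.47700×10^6 km³/s².
Transfer-ellipse semi-major axis a_t = (r₁ + r₂)/2 = (6.850×10^5 + 87900)/2 = 3.8645×10^5 km.
On the circular orbit at r = 6.850×10^5 km, v_c = √(μ/r) = 3.075 km/s.
Vis-viva on the transfer ellipse at r = 6.850×10^5 km gives v_t = √[μ(2/r − 1/a_t)] = 1.467 km/s.
Δv₁ = |v_t − v_c| = |1.467 − 3.075| = 1.608 km/s.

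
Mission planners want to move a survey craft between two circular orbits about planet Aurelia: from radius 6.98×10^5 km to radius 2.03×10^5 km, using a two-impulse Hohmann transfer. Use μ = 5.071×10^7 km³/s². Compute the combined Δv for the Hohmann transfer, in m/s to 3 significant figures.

Δv = 6670 m/s

Semi-major axis of the transfer orbit: a_t = (6.980×10^5 + 2.030×10^5)/2 = 4.505×10^5 km.
At r₁ the circular-orbit speed is v₁ = √(μ/r₁) = 8.524 km/s.
On the transfer ellipse at r₁, vis-viva gives v_a = √[μ(2/r₁ − 1/a_t)] = 5.722 km/s.
First burn Δv₁ = |v_a − v₁| = 2.802 km/s.
Circular speed at r₂: v₂ = √(μ/r₂) = 15.805 km/s.
Transfer-orbit speed at r₂: v_p = √[μ(2/r₂ − 1/a_t)] = 19.673 km/s.
Second burn Δv₂ = |v₂ − v_p| = 3.868 km/s.
Total Δv = Δv₁ + Δv₂ = 6.670 km/s.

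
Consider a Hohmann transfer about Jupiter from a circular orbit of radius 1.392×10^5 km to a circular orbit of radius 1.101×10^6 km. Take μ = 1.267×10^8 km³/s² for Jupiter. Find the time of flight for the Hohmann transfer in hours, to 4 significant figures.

t = 37.86 hours

The Hohmann ellipse has a_t = (r₁ + r₂)/2 = 6.201×10^5 km.
By Kepler's third law the transfer-orbit period is T = 2π√(a_t³/μ), so t = T/2 = 1.363×10^5 s.
Converting: 1.363×10^5 s ÷ 3600 s/hour = 37.86 hours.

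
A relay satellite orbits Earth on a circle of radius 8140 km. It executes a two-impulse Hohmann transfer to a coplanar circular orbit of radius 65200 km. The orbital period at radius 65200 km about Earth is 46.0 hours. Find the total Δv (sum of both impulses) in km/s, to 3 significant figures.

Δv = 3.64 km/s

From Kepler's third law T² = 4π²r³/μ at r = 65200 km, T = 46.0 hours = 46.0 × 3600 s = 1.656×10^5 s: μ = 4π²r³/T² = 3.99008×10^5 km³/s².
Transfer-ellipse semi-major axis a_t = (r₁ + r₂)/2 = (8140 + 65200)/2 = 36670 km.
Circular speed at r₁: v₁ = √(μ/r₁) = √(3.99008×10^5/8140) = 7.0013 km/s.
Transfer-orbit speed at r₁ (v² = μ(2/r − 1/a)): v_p = √[μ(2/r₁ − 1/a_t)] = 9.3357 km/s.
First burn Δv₁ = |v_p − v₁| = 2.3344 km/s.
Circular speed at r₂: v₂ = √(μ/r₂) = 2.4738 km/s.
Transfer-orbit speed at r₂: v_a = √[μ(2/r₂ − 1/a_t)] = 1.1655 km/s.
Second burn Δv₂ = |v₂ − v_a| = 1.3083 km/s.
Total Δv = Δv₁ + Δv₂ = 3.643 km/s.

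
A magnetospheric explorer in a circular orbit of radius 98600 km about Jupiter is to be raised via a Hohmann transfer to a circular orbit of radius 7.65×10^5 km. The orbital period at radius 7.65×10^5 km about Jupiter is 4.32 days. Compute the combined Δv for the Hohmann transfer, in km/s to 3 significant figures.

Δv = 18.6 km/s

From Kepler's third law T² = 4π²r³/μ at r = 7.65×10^5 km, T = 4.32 days = 4.32 × 86400 s = 3.73248×10^5 s: μ = 4π²r³/T² = 1.26867×10^8 km³/s².
The Hohmann ellipse has a_t = (r₁ + r₂)/2 = 4.318×10^5 km.
At r₁ the circular-orbit speed is v₁ = √(μ/r₁) = 35.8704 km/s.
Transfer-orbit speed at r₁ (v² = μ(2/r − 1/a)): v_p = √[μ(2/r₁ − 1/a_t)] = 47.7447 km/s.
First burn Δv₁ = |v_p − v₁| = 11.874 km/s.
At r₂, v₂ = √(μ/r₂) = 12.8779 km/s.
Transfer-orbit speed at r₂: v_a = √[μ(2/r₂ − 1/a_t)] = 6.15377 km/s.
Second burn Δv₂ = |v₂ − v_a| = 6.7241 km/s.
Total Δv = Δv₁ + Δv₂ = 18.60 km/s.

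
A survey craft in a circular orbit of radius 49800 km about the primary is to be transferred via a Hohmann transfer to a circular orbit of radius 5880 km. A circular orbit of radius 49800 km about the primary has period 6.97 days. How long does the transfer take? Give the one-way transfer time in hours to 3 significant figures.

From Kepler's third law T² = 4π²r³/μ at r = 49800 km, T = 6.97 days = 6.97 × 86400 s = 6.02208×10^5 s: μ = 4π²r³/T² = 13444.8 km³/s².
The Hohmann ellipse has a_t = (r₁ + r₂)/2 = 27840 km.
Half the transfer-orbit period gives t = π√(a_t³/μ) = 1.259×10^5 s.
Converting: 1.259×10^5 s ÷ 3600 s/hour = 35.0 hours.

t = 35.0 hours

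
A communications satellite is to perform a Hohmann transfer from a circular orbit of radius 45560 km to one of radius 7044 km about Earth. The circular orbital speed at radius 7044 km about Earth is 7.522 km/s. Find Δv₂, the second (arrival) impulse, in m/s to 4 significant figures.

From the circular-orbit relation v² = μ/r at r = 7044 km: μ = v²r = (7.522)² × 7044 = 3.98553×10^5 km³/s².
Transfer-ellipse semi-major axis a_t = (r₁ + r₂)/2 = (45560 + 7044)/2 = 26302 km.
On the circular orbit at r = 7044 km, v_c = √(μ/r) = 7.522 km/s.
Transfer-orbit speed at the same r (vis-viva, a = a_t): v_t = √[μ(2/r − 1/a_t)] = 9.900 km/s.
Δv₂ = |v_t − v_c| = |9.900 − 7.522| = 2.378 km/s.

Δv₂ = 2378 m/s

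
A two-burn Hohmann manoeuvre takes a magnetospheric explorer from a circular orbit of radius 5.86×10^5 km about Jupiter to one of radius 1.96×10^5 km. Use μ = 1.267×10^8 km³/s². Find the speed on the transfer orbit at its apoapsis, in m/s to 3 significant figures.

v = 10400 m/s

Transfer-ellipse semi-major axis a_t = (r₁ + r₂)/2 = (5.860×10^5 + 1.960×10^5)/2 = 3.910×10^5 km.
At apoapsis, r = 5.860×10^5 km.
Vis-viva: v = √[μ(2/r − 1/a_t)] = √[1.267×10^8 × (2/5.860×10^5 − 1/3.910×10^5)] = 10.41 km/s.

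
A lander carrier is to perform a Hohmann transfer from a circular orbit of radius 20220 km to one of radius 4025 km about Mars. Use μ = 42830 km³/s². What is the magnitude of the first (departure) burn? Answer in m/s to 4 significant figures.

Δv₁ = 616.8 m/s

The Hohmann ellipse has a_t = (r₁ + r₂)/2 = 12122.5 km.
On the circular orbit at r = 20220 km, v_c = √(μ/r) = 1.4554 km/s.
Transfer-orbit speed at the same r (vis-viva, a = a_t): v_t = √[μ(2/r − 1/a_t)] = 0.83863 km/s.
Δv₁ = |v_t − v_c| = |0.83863 − 1.4554| = 0.6168 km/s.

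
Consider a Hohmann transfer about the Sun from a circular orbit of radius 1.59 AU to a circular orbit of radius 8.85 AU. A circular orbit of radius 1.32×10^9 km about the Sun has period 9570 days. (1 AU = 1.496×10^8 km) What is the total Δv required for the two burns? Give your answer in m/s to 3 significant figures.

Δv = 11600 m/s

From Kepler's third law T² = 4π²r³/μ at r = 1.32×10^9 km, T = 9570 days = 9570 × 86400 s = 8.26848×10^8 s: μ = 4π²r³/T² = 1.32810×10^11 km³/s².
In km: r₁ = 1.59 × 1.496×10^8 = 2.37864×10^8 km; r₂ = 8.85 × 1.496×10^8 = 1.32396×10^9 km.
Semi-major axis of the transfer orbit: a_t = (2.37864×10^8 + 1.32396×10^9)/2 = 7.80912×10^8 km.
At r₁ the circular-orbit speed is v₁ = √(μ/r₁) = 23.629 km/s.
Transfer-orbit speed at r₁ (vis-viva): v_p = √[μ(2/r₁ − 1/a_t)] = 30.767 km/s.
First burn Δv₁ = |v_p − v₁| = 7.138 km/s.
Circular speed at r₂: v₂ = √(μ/r₂) = 10.016 km/s.
Transfer-orbit speed at r₂: v_a = √[μ(2/r₂ − 1/a_t)] = 5.5277 km/s.
Second burn Δv₂ = |v₂ − v_a| = 4.488 km/s.
Total Δv = Δv₁ + Δv₂ = 11.63 km/s.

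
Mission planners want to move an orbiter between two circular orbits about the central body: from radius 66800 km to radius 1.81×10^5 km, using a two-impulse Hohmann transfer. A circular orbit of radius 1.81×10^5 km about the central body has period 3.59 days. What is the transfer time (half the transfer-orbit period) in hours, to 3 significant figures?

From Kepler's third law T² = 4π²r³/μ at r = 1.81×10^5 km, T = 3.59 days = 3.59 × 86400 s = 3.10176×10^5 s: μ = 4π²r³/T² = 2.43321×10^6 km³/s².
The Hohmann ellipse has a_t = (r₁ + r₂)/2 = 1.239×10^5 km.
By Kepler's third law the transfer-orbit period is T = 2π√(a_t³/μ), so t = T/2 = 87830 s.
Converting: 87830 s ÷ 3600 s/hour = 24.4 hours.

t = 24.4 hours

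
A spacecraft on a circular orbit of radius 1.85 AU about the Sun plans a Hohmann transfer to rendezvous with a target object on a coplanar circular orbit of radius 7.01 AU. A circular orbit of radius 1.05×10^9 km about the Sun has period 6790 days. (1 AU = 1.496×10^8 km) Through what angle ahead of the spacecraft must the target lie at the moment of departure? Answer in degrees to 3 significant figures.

φ = 89.6°

From Kepler's third law T² = 4π²r³/μ at r = 1.05×10^9 km, T = 6790 days = 6790 × 86400 s = 5.86656×10^8 s: μ = 4π²r³/T² = 1.32789×10^11 km³/s².
In km: r₁ = 1.85 × 1.496×10^8 = 2.7676×10^8 km; r₂ = 7.01 × 1.496×10^8 = 1.048696×10^9 km.
Semi-major axis of the transfer orbit: a_t = (2.7676×10^8 + 1.048696×10^9)/2 = 6.62728×10^8 km.
The half-period of the transfer ellipse is t = π√(a_t³/μ) = 1.4709×10^8 s.
Target angular speed ω₂ = √(μ/r₂³) = 1.0730×10^-8 rad/s.
Angle swept by the target during transfer: ω₂·t = 1.5783 rad = 90.43°.
The spacecraft traverses 180° on the transfer ellipse, so the target must lead by 180° − 90.43° = 89.6°.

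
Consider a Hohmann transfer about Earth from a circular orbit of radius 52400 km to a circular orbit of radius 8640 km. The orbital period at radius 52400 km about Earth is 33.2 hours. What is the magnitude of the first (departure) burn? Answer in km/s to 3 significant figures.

From Kepler's third law T² = 4π²r³/μ at r = 52400 km, T = 33.2 hours = 33.2 × 3600 s = 1.1952×10^5 s: μ = 4π²r³/T² = 3.97624×10^5 km³/s².
Semi-major axis of the transfer orbit: a_t = (52400 + 8640)/2 = 30520 km.
On the circular orbit at r = 52400 km, v_c = √(μ/r) = 2.755 km/s.
Transfer-orbit speed at the same r (vis-viva, a = a_t): v_t = √[μ(2/r − 1/a_t)] = 1.466 km/s.
Δv₁ = |v_t − v_c| = |1.466 − 2.755| = 1.289 km/s.

Δv₁ = 1.29 km/s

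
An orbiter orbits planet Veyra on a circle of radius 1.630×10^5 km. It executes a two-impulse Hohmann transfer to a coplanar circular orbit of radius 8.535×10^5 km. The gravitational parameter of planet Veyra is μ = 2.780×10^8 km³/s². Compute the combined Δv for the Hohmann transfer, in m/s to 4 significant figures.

Δv = 20050 m/s

Transfer-ellipse semi-major axis a_t = (r₁ + r₂)/2 = (1.630×10^5 + 8.535×10^5)/2 = 5.0825×10^5 km.
At r₁ the circular-orbit speed is v₁ = √(μ/r₁) = 41.30 km/s.
Transfer-orbit speed at r₁ (vis-viva equation): v_p = √[μ(2/r₁ − 1/a_t)] = 53.52 km/s.
First burn Δv₁ = |v_p − v₁| = 12.22 km/s.
At r₂, v₂ = √(μ/r₂) = 18.048 km/s.
Transfer-orbit speed at r₂: v_a = √[μ(2/r₂ − 1/a_t)] = 10.221 km/s.
Second burn Δv₂ = |v₂ − v_a| = 7.827 km/s.
Total Δv = Δv₁ + Δv₂ = 20.05 km/s.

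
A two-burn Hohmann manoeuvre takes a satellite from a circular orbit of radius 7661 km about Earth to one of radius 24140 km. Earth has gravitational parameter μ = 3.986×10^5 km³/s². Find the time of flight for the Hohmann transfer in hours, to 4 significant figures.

t = 2.771 hours

Transfer-ellipse semi-major axis a_t = (r₁ + r₂)/2 = (7661 + 24140)/2 = 15900.5 km.
Half the transfer-orbit period gives t = π√(a_t³/μ) = 9977 s.
Converting: 9977 s ÷ 3600 s/hour = 2.771 hours.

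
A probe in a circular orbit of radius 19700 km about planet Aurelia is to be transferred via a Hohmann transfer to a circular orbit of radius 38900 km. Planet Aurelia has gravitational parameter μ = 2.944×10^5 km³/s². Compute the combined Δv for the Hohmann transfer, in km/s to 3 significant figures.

Semi-major axis of the transfer orbit: a_t = (19700 + 38900)/2 = 29300 km.
At r₁ the circular-orbit speed is v₁ = √(μ/r₁) = 3.8658 km/s.
On the transfer ellipse at r₁, vis-viva gives v_p = √[μ(2/r₁ − 1/a_t)] = 4.4543 km/s.
First burn Δv₁ = |v_p − v₁| = 0.5885 km/s.
At r₂, v₂ = √(μ/r₂) = 2.75102 km/s.
Transfer-orbit speed at r₂: v_a = √[μ(2/r₂ − 1/a_t)] = 2.25576 km/s.
Second burn Δv₂ = |v₂ − v_a| = 0.4953 km/s.
Total Δv = Δv₁ + Δv₂ = 1.084 km/s.

Δv = 1.08 km/s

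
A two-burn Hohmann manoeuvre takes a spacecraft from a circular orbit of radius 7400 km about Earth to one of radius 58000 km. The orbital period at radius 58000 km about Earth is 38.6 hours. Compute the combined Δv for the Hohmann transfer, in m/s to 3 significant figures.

Δv = 3810 m/s

From Kepler's third law T² = 4π²r³/μ at r = 58000 km, T = 38.6 hours = 38.6 × 3600 s = 1.3896×10^5 s: μ = 4π²r³/T² = 3.98900×10^5 km³/s².
Transfer-ellipse semi-major axis a_t = (r₁ + r₂)/2 = (7400 + 58000)/2 = 32700 km.
Circular speed at r₁: v₁ = √(μ/r₁) = √(3.98900×10^5/7400) = 7.342 km/s.
Transfer-orbit speed at r₁ (vis-viva equation): v_p = √[μ(2/r₁ − 1/a_t)] = 9.778 km/s.
First burn Δv₁ = |v_p − v₁| = 2.436 km/s.
Circular speed at r₂: v₂ = √(μ/r₂) = 2.623 km/s.
Transfer-orbit speed at r₂: v_a = √[μ(2/r₂ − 1/a_t)] = 1.248 km/s.
Second burn Δv₂ = |v₂ − v_a| = 1.375 km/s.
Total Δv = Δv₁ + Δv₂ = 3.811 km/s.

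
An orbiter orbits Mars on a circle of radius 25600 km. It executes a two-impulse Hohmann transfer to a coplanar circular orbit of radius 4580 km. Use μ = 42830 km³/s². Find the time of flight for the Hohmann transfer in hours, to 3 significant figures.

t = 7.82 hours

Semi-major axis of the transfer orbit: a_t = (25600 + 4580)/2 = 15090 km.
Transfer time t = π√(a_t³/μ) = π√((15090)³ / 42830) = 28140 s.
Converting: 28140 s ÷ 3600 s/hour = 7.82 hours.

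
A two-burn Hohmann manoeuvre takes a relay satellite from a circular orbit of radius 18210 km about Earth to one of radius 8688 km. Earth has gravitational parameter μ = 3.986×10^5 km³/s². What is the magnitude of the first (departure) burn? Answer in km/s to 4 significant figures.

The Hohmann ellipse has a_t = (r₁ + r₂)/2 = 13449 km.
Circular speed at r = 18210 km: v_c = √(μ/r) = 4.6786 km/s.
Vis-viva on the transfer ellipse at r = 18210 km gives v_t = √[μ(2/r − 1/a_t)] = 3.7604 km/s.
Δv₁ = |v_t − v_c| = |3.7604 − 4.6786| = 0.9182 km/s.

Δv₁ = 0.9182 km/s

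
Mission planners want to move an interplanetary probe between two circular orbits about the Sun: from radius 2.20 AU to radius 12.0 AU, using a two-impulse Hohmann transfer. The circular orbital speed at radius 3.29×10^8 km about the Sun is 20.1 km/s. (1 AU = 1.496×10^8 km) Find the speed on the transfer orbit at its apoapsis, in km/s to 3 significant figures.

From the circular-orbit relation v² = μ/r at r = 3.29×10^8 km: μ = v²r = (20.1)² × 3.29×10^8 = 1.32919×10^11 km³/s².
In km: r₁ = 2.20 × 1.496×10^8 = 3.2912×10^8 km; r₂ = 12.0 × 1.496×10^8 = 1.7952×10^9 km.
Transfer-ellipse semi-major axis a_t = (r₁ + r₂)/2 = (3.2912×10^8 + 1.7952×10^9)/2 = 1.06216×10^9 km.
At apoapsis, r = 1.7952×10^9 km.
From the vis-viva equation, v = √[μ(2/r − 1/a_t)] = 4.790 km/s.

v = 4.79 km/s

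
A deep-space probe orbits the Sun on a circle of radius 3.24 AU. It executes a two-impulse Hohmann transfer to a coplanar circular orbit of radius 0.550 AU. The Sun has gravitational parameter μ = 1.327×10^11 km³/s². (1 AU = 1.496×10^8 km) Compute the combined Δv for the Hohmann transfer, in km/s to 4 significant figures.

In km: r₁ = 3.24 × 1.496×10^8 = 4.84704×10^8 km; r₂ = 0.550 × 1.496×10^8 = 8.228×10^7 km.
Semi-major axis of the transfer orbit: a_t = (4.84704×10^8 + 8.228×10^7)/2 = 2.83492×10^8 km.
At r₁ the circular-orbit speed is v₁ = √(μ/r₁) = 16.546 km/s.
On the transfer ellipse at r₁, vis-viva equation gives v_a = √[μ(2/r₁ − 1/a_t)] = 8.9140 km/s.
First burn Δv₁ = |v_a − v₁| = 7.632 km/s.
At r₂, v₂ = √(μ/r₂) = 40.16 km/s.
Transfer-orbit speed at r₂: v_p = √[μ(2/r₂ − 1/a_t)] = 52.51 km/s.
Second burn Δv₂ = |v₂ − v_p| = 12.35 km/s.
Δv = Δv₁ + Δv₂ = 7.632 + 12.35 = 19.98 km/s.

Δv = 19.98 km/s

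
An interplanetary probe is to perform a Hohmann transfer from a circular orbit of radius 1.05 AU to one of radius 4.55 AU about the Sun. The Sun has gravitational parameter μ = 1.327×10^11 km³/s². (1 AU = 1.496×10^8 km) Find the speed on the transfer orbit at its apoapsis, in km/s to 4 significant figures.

v = 8.550 km/s

In km: r₁ = 1.05 × 1.496×10^8 = 1.5708×10^8 km; r₂ = 4.55 × 1.496×10^8 = 6.8068×10^8 km.
Semi-major axis of the transfer orbit: a_t = (1.5708×10^8 + 6.8068×10^8)/2 = 4.1888×10^8 km.
At apoapsis, r = 6.8068×10^8 km.
Applying v² = μ(2/r − 1/a_t): v = 8.550 km/s.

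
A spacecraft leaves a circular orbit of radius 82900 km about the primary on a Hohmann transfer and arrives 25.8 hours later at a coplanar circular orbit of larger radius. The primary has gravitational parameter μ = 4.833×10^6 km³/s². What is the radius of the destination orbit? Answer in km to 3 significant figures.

Transfer time t = 25.8 hours = 92880 s, and t = π√(a_t³/μ).
So a_t = (μ t²/π²)^(1/3) = (4.833×10^6 × (92880)² / π²)^(1/3) = 1.6165×10^5 km.
Since a_t = (r₁ + r₂)/2, r₂ = 2a_t − r₁ = 2×1.6165×10^5 − 82900 = 2.404×10^5 km.

r₂ = 2.40×10^5 km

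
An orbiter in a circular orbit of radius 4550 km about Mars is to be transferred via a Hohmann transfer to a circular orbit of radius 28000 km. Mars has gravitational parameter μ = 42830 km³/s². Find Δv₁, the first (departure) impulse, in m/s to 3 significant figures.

Δv₁ = 956 m/s

Transfer-ellipse semi-major axis a_t = (r₁ + r₂)/2 = (4550 + 28000)/2 = 16275 km.
On the circular orbit at r = 4550 km, v_c = √(μ/r) = 3.0681 km/s.
Transfer-orbit speed at the same r (vis-viva, a = a_t): v_t = √[μ(2/r − 1/a_t)] = 4.0243 km/s.
Δv₁ = |v_t − v_c| = |4.0243 − 3.0681| = 0.9562 km/s.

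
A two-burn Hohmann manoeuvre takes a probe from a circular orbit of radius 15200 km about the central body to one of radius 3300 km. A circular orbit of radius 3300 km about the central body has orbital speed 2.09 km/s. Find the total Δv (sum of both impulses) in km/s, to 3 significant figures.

From the circular-orbit relation v² = μ/r at r = 3300 km: μ = v²r = (2.09)² × 3300 = 14414.7 km³/s².
Transfer-ellipse semi-major axis a_t = (r₁ + r₂)/2 = (15200 + 3300)/2 = 9250 km.
Circular speed at r₁: v₁ = √(μ/r₁) = √(14414.7/15200) = 0.97383 km/s.
On the transfer ellipse at r₁, v² = μ(2/r − 1/a) gives v_a = √[μ(2/r₁ − 1/a_t)] = 0.58166 km/s.
First burn Δv₁ = |v_a − v₁| = 0.39217 km/s.
Circular speed at r₂: v₂ = √(μ/r₂) = 2.09000 km/s.
Transfer-orbit speed at r₂: v_p = √[μ(2/r₂ − 1/a_t)] = 2.67915 km/s.
Second burn Δv₂ = |v₂ − v_p| = 0.58915 km/s.
Δv = Δv₁ + Δv₂ = 0.39217 + 0.58915 = 0.9813 km/s.

Δv = 0.981 km/s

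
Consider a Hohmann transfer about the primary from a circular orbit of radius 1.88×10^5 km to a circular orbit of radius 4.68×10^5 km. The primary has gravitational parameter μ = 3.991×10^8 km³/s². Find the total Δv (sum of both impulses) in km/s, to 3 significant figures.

Δv = 16.1 km/s

Transfer-ellipse semi-major axis a_t = (r₁ + r₂)/2 = (1.880×10^5 + 4.680×10^5)/2 = 3.280×10^5 km.
Circular speed at r₁: v₁ = √(μ/r₁) = √(3.991×10^8/1.880×10^5) = 46.0746 km/s.
On the transfer ellipse at r₁, vis-viva gives v_p = √[μ(2/r₁ − 1/a_t)] = 55.0361 km/s.
First burn Δv₁ = |v_p − v₁| = 8.9615 km/s.
Circular speed at r₂: v₂ = √(μ/r₂) = 29.20236 km/s.
Transfer-orbit speed at r₂: v_a = √[μ(2/r₂ − 1/a_t)] = 22.10853 km/s.
Second burn Δv₂ = |v₂ − v_a| = 7.0938 km/s.
Δv = Δv₁ + Δv₂ = 8.9615 + 7.0938 = 16.06 km/s.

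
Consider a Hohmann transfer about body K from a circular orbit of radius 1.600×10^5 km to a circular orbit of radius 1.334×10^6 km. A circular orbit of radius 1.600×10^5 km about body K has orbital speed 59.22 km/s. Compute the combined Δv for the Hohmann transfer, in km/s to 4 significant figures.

From the circular-orbit relation v² = μ/r at r = 1.600×10^5 km: μ = v²r = (59.22)² × 1.600×10^5 = 5.61121×10^8 km³/s².
Transfer-ellipse semi-major axis a_t = (r₁ + r₂)/2 = (1.600×10^5 + 1.334×10^6)/2 = 7.470×10^5 km.
At r₁ the circular-orbit speed is v₁ = √(μ/r₁) = 59.22 km/s.
On the transfer ellipse at r₁, vis-viva equation gives v_p = √[μ(2/r₁ − 1/a_t)] = 79.14 km/s.
First burn Δv₁ = |v_p − v₁| = 19.92 km/s.
At r₂, v₂ = √(μ/r₂) = 20.51 km/s.
Transfer-orbit speed at r₂: v_a = √[μ(2/r₂ − 1/a_t)] = 9.492 km/s.
Second burn Δv₂ = |v₂ − v_a| = 11.02 km/s.
Total Δv = Δv₁ + Δv₂ = 30.94 km/s.

Δv = 30.94 km/s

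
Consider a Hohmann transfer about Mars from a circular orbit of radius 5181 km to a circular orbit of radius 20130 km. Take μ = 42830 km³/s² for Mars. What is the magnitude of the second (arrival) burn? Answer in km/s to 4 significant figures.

Semi-major axis of the transfer orbit: a_t = (5181 + 20130)/2 = 12655.5 km.
Circular speed at r = 20130 km: v_c = √(μ/r) = 1.4587 km/s.
Transfer-orbit speed at the same r (vis-viva, a = a_t): v_t = √[μ(2/r − 1/a_t)] = 0.93330 km/s.
Δv₂ = |v_t − v_c| = |0.93330 − 1.4587| = 0.5254 km/s.

Δv₂ = 0.5254 km/s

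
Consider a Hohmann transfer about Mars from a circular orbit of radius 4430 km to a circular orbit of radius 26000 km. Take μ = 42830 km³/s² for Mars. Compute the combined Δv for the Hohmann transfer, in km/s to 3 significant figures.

Δv = 1.55 km/s

The Hohmann ellipse has a_t = (r₁ + r₂)/2 = 15215 km.
Circular speed at r₁: v₁ = √(μ/r₁) = √(42830/4430) = 3.10937 km/s.
On the transfer ellipse at r₁, vis-viva equation gives v_p = √[μ(2/r₁ − 1/a_t)] = 4.06465 km/s.
First burn Δv₁ = |v_p − v₁| = 0.9553 km/s.
Circular speed at r₂: v₂ = √(μ/r₂) = 1.28347 km/s.
Transfer-orbit speed at r₂: v_a = √[μ(2/r₂ − 1/a_t)] = 0.692553 km/s.
Second burn Δv₂ = |v₂ − v_a| = 0.5909 km/s.
Δv = Δv₁ + Δv₂ = 0.9553 + 0.5909 = 1.546 km/s.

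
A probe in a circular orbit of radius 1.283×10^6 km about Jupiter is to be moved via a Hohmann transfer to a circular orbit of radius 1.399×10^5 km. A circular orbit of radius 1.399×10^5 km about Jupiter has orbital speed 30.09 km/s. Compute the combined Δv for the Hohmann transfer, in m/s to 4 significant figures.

From the circular-orbit relation v² = μ/r at r = 1.399×10^5 km: μ = v²r = (30.09)² × 1.399×10^5 = 1.26667×10^8 km³/s².
Transfer-ellipse semi-major axis a_t = (r₁ + r₂)/2 = (1.283×10^6 + 1.399×10^5)/2 = 7.1145×10^5 km.
Circular speed at r₁: v₁ = √(μ/r₁) = √(1.26667×10^8/1.283×10^6) = 9.936 km/s.
On the transfer ellipse at r₁, vis-viva gives v_a = √[μ(2/r₁ − 1/a_t)] = 4.406 km/s.
First burn Δv₁ = |v_a − v₁| = 5.530 km/s.
Circular speed at r₂: v₂ = √(μ/r₂) = 30.09 km/s.
Transfer-orbit speed at r₂: v_p = √[μ(2/r₂ − 1/a_t)] = 40.41 km/s.
Second burn Δv₂ = |v₂ − v_p| = 10.32 km/s.
Total Δv = Δv₁ + Δv₂ = 15.85 km/s.

Δv = 15850 m/s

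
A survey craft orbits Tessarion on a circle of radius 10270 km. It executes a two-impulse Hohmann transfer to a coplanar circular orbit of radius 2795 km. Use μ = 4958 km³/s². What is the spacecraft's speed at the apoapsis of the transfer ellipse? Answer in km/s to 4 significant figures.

Semi-major axis of the transfer orbit: a_t = (10270 + 2795)/2 = 6532.5 km.
The apoapsis of the transfer ellipse is at r = 10270 km.
From the vis-viva equation, v = √[μ(2/r − 1/a_t)] = 0.4545 km/s.

v = 0.4545 km/s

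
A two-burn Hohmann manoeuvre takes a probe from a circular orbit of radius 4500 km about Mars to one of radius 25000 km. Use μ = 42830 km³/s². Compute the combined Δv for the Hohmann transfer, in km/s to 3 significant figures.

Δv = 1.52 km/s

Transfer-ellipse semi-major axis a_t = (r₁ + r₂)/2 = (4500 + 25000)/2 = 14750 km.
At r₁ the circular-orbit speed is v₁ = √(μ/r₁) = 3.085090 km/s.
On the transfer ellipse at r₁, v² = μ(2/r − 1/a) gives v_p = √[μ(2/r₁ − 1/a_t)] = 4.016445 km/s.
First burn Δv₁ = |v_p − v₁| = 0.9314 km/s.
Circular speed at r₂: v₂ = √(μ/r₂) = 1.3089 km/s.
Transfer-orbit speed at r₂: v_a = √[μ(2/r₂ − 1/a_t)] = 0.72296 km/s.
Second burn Δv₂ = |v₂ − v_a| = 0.5859 km/s.
Δv = Δv₁ + Δv₂ = 0.9314 + 0.5859 = 1.517 km/s.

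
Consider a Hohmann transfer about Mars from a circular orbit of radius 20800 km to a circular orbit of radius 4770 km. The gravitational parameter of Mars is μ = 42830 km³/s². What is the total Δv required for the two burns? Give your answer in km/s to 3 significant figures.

Semi-major axis of the transfer orbit: a_t = (20800 + 4770)/2 = 12785 km.
Circular speed at r₁: v₁ = √(μ/r₁) = √(42830/20800) = 1.435 km/s.
Transfer-orbit speed at r₁ (v² = μ(2/r − 1/a)): v_a = √[μ(2/r₁ − 1/a_t)] = 0.8765 km/s.
First burn Δv₁ = |v_a − v₁| = 0.5585 km/s.
Circular speed at r₂: v₂ = √(μ/r₂) = 2.9965 km/s.
Transfer-orbit speed at r₂: v_p = √[μ(2/r₂ − 1/a_t)] = 3.8220 km/s.
Second burn Δv₂ = |v₂ − v_p| = 0.8255 km/s.
Δv = Δv₁ + Δv₂ = 0.5585 + 0.8255 = 1.384 km/s.

Δv = 1.38 km/s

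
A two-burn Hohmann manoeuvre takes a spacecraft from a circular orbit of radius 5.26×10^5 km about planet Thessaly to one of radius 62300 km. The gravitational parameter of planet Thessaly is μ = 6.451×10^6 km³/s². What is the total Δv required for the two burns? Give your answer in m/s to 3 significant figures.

Δv = 5320 m/s

Semi-major axis of the transfer orbit: a_t = (5.260×10^5 + 62300)/2 = 2.9415×10^5 km.
At r₁ the circular-orbit speed is v₁ = √(μ/r₁) = 3.502 km/s.
Transfer-orbit speed at r₁ (vis-viva): v_a = √[μ(2/r₁ − 1/a_t)] = 1.612 km/s.
First burn Δv₁ = |v_a − v₁| = 1.890 km/s.
At r₂, v₂ = √(μ/r₂) = 10.1758 km/s.
Transfer-orbit speed at r₂: v_p = √[μ(2/r₂ − 1/a_t)] = 13.6075 km/s.
Second burn Δv₂ = |v₂ − v_p| = 3.432 km/s.
Δv = Δv₁ + Δv₂ = 1.890 + 3.432 = 5.322 km/s.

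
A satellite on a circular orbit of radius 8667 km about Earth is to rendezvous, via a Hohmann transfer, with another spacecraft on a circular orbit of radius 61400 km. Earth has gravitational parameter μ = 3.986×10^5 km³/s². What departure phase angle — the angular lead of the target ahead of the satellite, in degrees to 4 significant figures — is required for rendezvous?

Semi-major axis of the transfer orbit: a_t = (8667 + 61400)/2 = 35033.5 km.
The half-period of the transfer ellipse is t = π√(a_t³/μ) = 32630 s.
Target angular speed ω₂ = √(μ/r₂³) = 4.150×10^-5 rad/s.
Angle swept by the target during transfer: ω₂·t = 1.354 rad = 77.58°.
The satellite traverses 180° on the transfer ellipse, so the target must lead by 180° − 77.58° = 102.4°.

φ = 102.4°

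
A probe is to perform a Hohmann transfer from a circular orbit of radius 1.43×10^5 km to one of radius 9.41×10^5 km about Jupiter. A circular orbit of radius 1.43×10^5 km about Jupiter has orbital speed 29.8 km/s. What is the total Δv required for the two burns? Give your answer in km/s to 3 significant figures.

From the circular-orbit relation v² = μ/r at r = 1.43×10^5 km: μ = v²r = (29.8)² × 1.43×10^5 = 1.26990×10^8 km³/s².
Transfer-ellipse semi-major axis a_t = (r₁ + r₂)/2 = (1.430×10^5 + 9.410×10^5)/2 = 5.420×10^5 km.
At r₁ the circular-orbit speed is v₁ = √(μ/r₁) = 29.800 km/s.
Transfer-orbit speed at r₁ (vis-viva equation): v_p = √[μ(2/r₁ − 1/a_t)] = 39.266 km/s.
First burn Δv₁ = |v_p − v₁| = 9.466 km/s.
At r₂, v₂ = √(μ/r₂) = 11.617 km/s.
Transfer-orbit speed at r₂: v_a = √[μ(2/r₂ − 1/a_t)] = 5.9670 km/s.
Second burn Δv₂ = |v₂ − v_a| = 5.650 km/s.
Δv = Δv₁ + Δv₂ = 9.466 + 5.650 = 15.12 km/s.

Δv = 15.1 km/s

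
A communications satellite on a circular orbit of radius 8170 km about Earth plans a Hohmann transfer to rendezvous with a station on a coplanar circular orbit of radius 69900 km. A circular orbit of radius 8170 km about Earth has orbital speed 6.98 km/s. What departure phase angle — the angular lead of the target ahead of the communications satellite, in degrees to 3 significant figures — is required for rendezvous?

φ = 105°

From the circular-orbit relation v² = μ/r at r = 8170 km: μ = v²r = (6.98)² × 8170 = 3.98046×10^5 km³/s².
The Hohmann ellipse has a_t = (r₁ + r₂)/2 = 39035 km.
The half-period of the transfer ellipse is t = π√(a_t³/μ) = 38403 s.
The target's mean motion on its circular orbit is ω₂ = √(μ/r₂³) = 3.4139×10^-5 rad/s.
Angle swept by the target during transfer: ω₂·t = 1.31104 rad = 75.12°.
Arrival is 180° from departure on the ellipse, so φ = 180° − 75.12° = 105°.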